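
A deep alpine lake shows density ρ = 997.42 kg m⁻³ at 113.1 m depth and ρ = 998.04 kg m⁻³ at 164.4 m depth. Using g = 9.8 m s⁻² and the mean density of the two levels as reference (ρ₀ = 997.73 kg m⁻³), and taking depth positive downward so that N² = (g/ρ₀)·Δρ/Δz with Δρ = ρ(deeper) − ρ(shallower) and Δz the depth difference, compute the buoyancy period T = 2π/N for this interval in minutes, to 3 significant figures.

Δρ = 998.04 − 997.42 = 0.62 kg m⁻³ over Δz = 164.4 − 113.1 = 51.3 m.
N² = (9.8/997.73) × (0.62/51.3) = 1.1871 × 10⁻⁴ s⁻².
N = √(1.1871 × 10⁻⁴) = 0.010895 rad s⁻¹, so T = 2π/N = 576.70 s = 9.6117 min ≈ 9.61 min.

9.61 min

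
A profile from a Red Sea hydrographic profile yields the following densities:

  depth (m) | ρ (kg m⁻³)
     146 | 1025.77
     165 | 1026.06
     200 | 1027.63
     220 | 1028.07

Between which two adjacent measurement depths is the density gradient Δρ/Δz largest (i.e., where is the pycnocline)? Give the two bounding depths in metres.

Compute the density gradient over each adjacent pair:
  146–165 m: Δρ/Δz = 0.29/19 = 0.015 kg m⁻⁴
  165–200 m: Δρ/Δz = 1.57/35 = 0.045 kg m⁻⁴
  200–220 m: Δρ/Δz = 0.44/20 = 0.022 kg m⁻⁴
The largest gradient is in the 165–200 m interval — the pycnocline.

165–200 m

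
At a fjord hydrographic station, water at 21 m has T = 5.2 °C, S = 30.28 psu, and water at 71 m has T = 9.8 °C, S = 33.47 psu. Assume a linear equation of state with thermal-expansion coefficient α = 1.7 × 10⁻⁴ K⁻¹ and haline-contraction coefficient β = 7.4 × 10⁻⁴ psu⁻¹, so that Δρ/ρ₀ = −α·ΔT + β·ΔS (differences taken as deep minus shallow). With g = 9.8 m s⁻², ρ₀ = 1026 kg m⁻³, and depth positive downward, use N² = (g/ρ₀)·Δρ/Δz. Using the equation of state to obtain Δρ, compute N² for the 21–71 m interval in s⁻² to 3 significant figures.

3.09 × 10⁻⁴ s⁻²

ΔT = +4.6 K, ΔS = +3.19 psu (deep − shallow).
Δρ/ρ₀ = −αΔT + βΔS = -7.82 × 10⁻⁴ + 2.3606 × 10⁻³ = 1.5786 × 10⁻³, so Δρ ≈ 1.620 kg m⁻³.
N² = (g/ρ₀)·Δρ/Δz = g·(Δρ/ρ₀)/Δz = 9.8 × 1.5786 × 10⁻³ / 50 = 3.0941 × 10⁻⁴ s⁻² ≈ 3.09 × 10⁻⁴ s⁻².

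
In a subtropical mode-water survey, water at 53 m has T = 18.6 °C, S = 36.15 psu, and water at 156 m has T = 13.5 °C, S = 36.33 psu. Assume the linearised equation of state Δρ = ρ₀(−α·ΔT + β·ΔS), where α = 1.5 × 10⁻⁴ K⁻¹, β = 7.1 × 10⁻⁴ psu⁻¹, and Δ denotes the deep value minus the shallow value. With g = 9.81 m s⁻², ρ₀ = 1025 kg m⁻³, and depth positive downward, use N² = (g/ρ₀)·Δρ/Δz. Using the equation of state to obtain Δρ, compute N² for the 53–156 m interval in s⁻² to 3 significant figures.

ΔT = -5.1 K, ΔS = +0.18 psu (deep − shallow).
Δρ/ρ₀ = −αΔT + βΔS = 7.65 × 10⁻⁴ + 1.278 × 10⁻⁴ = 8.928 × 10⁻⁴, so Δρ ≈ 0.9151 kg m⁻³.
N² = (g/ρ₀)·Δρ/Δz = g·(Δρ/ρ₀)/Δz = 9.81 × 8.928 × 10⁻⁴ / 103 = 8.5033 × 10⁻⁵ s⁻² ≈ 8.50 × 10⁻⁵ s⁻².

8.50 × 10⁻⁵ s⁻²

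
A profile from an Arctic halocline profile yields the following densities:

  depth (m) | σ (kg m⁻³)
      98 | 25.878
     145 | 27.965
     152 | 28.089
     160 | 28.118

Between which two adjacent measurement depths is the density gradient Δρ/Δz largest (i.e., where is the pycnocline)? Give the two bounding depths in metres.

98–145 m

Compute the density gradient over each adjacent pair:
  98–145 m: Δρ/Δz = 2.087/47 = 0.044 kg m⁻⁴
  145–152 m: Δρ/Δz = 0.124/7 = 0.018 kg m⁻⁴
  152–160 m: Δρ/Δz = 0.029/8 = 3.6 × 10⁻³ kg m⁻⁴
The largest gradient is in the 98–145 m interval — the pycnocline.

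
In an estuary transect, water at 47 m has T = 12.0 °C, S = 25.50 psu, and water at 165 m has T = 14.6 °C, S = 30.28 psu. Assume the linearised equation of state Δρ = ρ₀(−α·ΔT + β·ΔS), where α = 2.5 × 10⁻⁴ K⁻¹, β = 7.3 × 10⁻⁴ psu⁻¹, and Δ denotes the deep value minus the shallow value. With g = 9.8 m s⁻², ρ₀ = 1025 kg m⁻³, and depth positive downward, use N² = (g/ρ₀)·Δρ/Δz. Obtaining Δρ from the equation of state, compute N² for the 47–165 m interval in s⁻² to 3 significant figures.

ΔT = +2.6 K, ΔS = +4.78 psu (deep − shallow).
Δρ/ρ₀ = −αΔT + βΔS = -6.50 × 10⁻⁴ + 3.4894 × 10⁻³ = 2.8394 × 10⁻³, so Δρ ≈ 2.910 kg m⁻³.
N² = (g/ρ₀)·Δρ/Δz = g·(Δρ/ρ₀)/Δz = 9.8 × 2.8394 × 10⁻³ / 118 = 2.3581 × 10⁻⁴ s⁻² ≈ 2.36 × 10⁻⁴ s⁻².

2.36 × 10⁻⁴ s⁻²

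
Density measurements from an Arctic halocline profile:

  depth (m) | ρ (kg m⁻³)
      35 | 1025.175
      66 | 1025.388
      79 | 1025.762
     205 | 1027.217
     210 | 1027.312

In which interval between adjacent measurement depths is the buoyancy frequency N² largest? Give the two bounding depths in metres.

66–79 m

Compute the density gradient over each adjacent pair:
  35–66 m: Δρ/Δz = 0.213/31 = 6.9 × 10⁻³ kg m⁻⁴
  66–79 m: Δρ/Δz = 0.374/13 = 0.029 kg m⁻⁴
  79–205 m: Δρ/Δz = 1.455/126 = 0.012 kg m⁻⁴
  205–210 m: Δρ/Δz = 0.095/5 = 0.019 kg m⁻⁴
The largest gradient is in the 66–79 m interval — the pycnocline.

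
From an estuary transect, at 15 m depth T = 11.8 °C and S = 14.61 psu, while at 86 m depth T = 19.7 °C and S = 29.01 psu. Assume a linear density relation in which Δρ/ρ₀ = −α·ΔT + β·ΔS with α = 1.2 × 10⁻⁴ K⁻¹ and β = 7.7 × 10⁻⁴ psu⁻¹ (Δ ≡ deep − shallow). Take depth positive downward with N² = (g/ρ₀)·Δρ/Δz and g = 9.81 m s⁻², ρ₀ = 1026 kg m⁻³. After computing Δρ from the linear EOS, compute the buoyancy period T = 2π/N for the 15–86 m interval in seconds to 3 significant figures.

ΔT = +7.9 K, ΔS = +14.40 psu (deep − shallow).
Δρ/ρ₀ = −αΔT + βΔS = -9.48 × 10⁻⁴ + 0.011088 = 0.01014, so Δρ ≈ 10.40 kg m⁻³.
N² = (g/ρ₀)·Δρ/Δz = g·(Δρ/ρ₀)/Δz = 9.81 × 0.01014 / 71 = 1.4010 × 10⁻³ s⁻².
N = √(1.4010 × 10⁻³) = 0.037430 rad s⁻¹ → T = 2π/N = 167.86 s ≈ 168 s.

168 s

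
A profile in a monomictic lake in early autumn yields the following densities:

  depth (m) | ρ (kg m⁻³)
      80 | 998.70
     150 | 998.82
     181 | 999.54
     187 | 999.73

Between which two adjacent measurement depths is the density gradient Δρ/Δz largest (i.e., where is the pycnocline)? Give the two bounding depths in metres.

Compute the density gradient over each adjacent pair:
  80–150 m: Δρ/Δz = 0.12/70 = 1.7 × 10⁻³ kg m⁻⁴
  150–181 m: Δρ/Δz = 0.72/31 = 0.023 kg m⁻⁴
  181–187 m: Δρ/Δz = 0.19/6 = 0.032 kg m⁻⁴
The largest gradient is in the 181–187 m interval — the pycnocline.

181–187 m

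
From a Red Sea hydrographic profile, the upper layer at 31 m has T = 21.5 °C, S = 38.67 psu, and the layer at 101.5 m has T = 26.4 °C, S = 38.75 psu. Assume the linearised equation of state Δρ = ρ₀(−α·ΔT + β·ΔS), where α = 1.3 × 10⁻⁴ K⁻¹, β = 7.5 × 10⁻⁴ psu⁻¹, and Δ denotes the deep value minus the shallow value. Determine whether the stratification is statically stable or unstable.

unstable

ΔT = 26.4 − 21.5 = +4.9 K and ΔS = 38.75 − 38.67 = +0.08 psu (deep − shallow).
−αΔT = -6.37 × 10⁻⁴; βΔS = 6.00 × 10⁻⁵; sum Δρ/ρ₀ = -5.77 × 10⁻⁴.
Δρ/ρ₀ < 0, so Δρ < 0: deeper water is lighter → statically unstable; the column would overturn.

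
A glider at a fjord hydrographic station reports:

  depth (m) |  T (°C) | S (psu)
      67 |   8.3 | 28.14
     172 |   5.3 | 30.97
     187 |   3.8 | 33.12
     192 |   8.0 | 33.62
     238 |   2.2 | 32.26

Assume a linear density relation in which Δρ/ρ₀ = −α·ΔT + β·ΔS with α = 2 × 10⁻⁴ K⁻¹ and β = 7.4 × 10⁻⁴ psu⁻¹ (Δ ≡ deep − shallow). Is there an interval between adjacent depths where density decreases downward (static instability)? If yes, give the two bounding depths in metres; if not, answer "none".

187–192 m

Evaluate Δρ/ρ₀ = −αΔT + βΔS across each adjacent pair:
  67–172 m: −αΔT+βΔS = −(2 × 10⁻⁴)(-3.0)+(7.4 × 10⁻⁴)(+2.83) = 2.7 × 10⁻³ → stable
  172–187 m: −αΔT+βΔS = −(2 × 10⁻⁴)(-1.5)+(7.4 × 10⁻⁴)(+2.15) = 1.9 × 10⁻³ → stable
  187–192 m: −αΔT+βΔS = −(2 × 10⁻⁴)(+4.2)+(7.4 × 10⁻⁴)(+0.50) = -4.7 × 10⁻⁴ → UNSTABLE
  192–238 m: −αΔT+βΔS = −(2 × 10⁻⁴)(-5.8)+(7.4 × 10⁻⁴)(-1.36) = 1.5 × 10⁻⁴ → stable
The 187–192 m interval has Δρ < 0: lighter water underlies denser water.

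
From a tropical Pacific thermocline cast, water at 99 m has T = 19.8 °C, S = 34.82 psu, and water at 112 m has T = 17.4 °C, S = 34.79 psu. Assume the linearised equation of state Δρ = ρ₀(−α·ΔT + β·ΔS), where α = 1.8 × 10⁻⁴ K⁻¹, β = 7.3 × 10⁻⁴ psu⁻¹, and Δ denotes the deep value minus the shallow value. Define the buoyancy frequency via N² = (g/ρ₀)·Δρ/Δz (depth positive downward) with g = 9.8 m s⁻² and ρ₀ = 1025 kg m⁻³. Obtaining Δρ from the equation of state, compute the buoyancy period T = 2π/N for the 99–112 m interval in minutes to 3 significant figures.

ΔT = -2.4 K, ΔS = -0.03 psu (deep − shallow).
Δρ/ρ₀ = −αΔT + βΔS = 4.32 × 10⁻⁴ − 2.19 × 10⁻⁵ = 4.101 × 10⁻⁴, so Δρ ≈ 0.4204 kg m⁻³.
N² = (g/ρ₀)·Δρ/Δz = g·(Δρ/ρ₀)/Δz = 9.8 × 4.101 × 10⁻⁴ / 13 = 3.0915 × 10⁻⁴ s⁻².
N = √(3.0915 × 10⁻⁴) = 0.017583 rad s⁻¹ → T = 2π/N = 357.34 s = 5.9557 min ≈ 5.96 min.

5.96 min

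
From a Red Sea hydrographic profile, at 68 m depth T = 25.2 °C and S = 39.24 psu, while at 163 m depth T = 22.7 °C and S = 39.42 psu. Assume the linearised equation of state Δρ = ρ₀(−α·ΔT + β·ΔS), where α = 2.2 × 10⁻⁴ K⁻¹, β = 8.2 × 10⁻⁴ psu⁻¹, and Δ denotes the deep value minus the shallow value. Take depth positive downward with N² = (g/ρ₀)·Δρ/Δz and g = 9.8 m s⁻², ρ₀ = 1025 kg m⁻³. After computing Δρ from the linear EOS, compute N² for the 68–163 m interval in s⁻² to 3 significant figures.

ΔT = -2.5 K, ΔS = +0.18 psu (deep − shallow).
Δρ/ρ₀ = −αΔT + βΔS = 5.50 × 10⁻⁴ + 1.476 × 10⁻⁴ = 6.976 × 10⁻⁴, so Δρ ≈ 0.7150 kg m⁻³.
N² = (g/ρ₀)·Δρ/Δz = g·(Δρ/ρ₀)/Δz = 9.8 × 6.976 × 10⁻⁴ / 95 = 7.1963 × 10⁻⁵ s⁻² ≈ 7.20 × 10⁻⁵ s⁻².

7.20 × 10⁻⁵ s⁻²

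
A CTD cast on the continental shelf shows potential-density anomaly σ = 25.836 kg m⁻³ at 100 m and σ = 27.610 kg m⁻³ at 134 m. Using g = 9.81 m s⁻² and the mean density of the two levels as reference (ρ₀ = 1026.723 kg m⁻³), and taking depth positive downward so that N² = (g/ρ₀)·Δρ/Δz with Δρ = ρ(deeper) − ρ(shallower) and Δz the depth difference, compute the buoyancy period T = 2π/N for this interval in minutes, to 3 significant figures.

Δρ = 1027.610 − 1025.836 = 1.774 kg m⁻³ over Δz = 134 − 100 = 34 m.
N² = (9.81/1026.723) × (1.774/34) = 4.9853 × 10⁻⁴ s⁻².
N = √(4.9853 × 10⁻⁴) = 0.022328 rad s⁻¹, so T = 2π/N = 281.40 s = 4.6900 min ≈ 4.69 min.
Since Δρ > 0 the layer is stably stratified.

4.69 min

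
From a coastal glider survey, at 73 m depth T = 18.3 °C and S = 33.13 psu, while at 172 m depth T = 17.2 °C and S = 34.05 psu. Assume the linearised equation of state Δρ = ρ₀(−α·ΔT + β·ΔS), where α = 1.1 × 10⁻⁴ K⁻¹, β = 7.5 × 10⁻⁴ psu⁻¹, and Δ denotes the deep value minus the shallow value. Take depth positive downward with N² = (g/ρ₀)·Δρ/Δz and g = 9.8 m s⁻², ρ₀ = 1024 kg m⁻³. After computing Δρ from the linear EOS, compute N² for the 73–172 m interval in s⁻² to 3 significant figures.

8.03 × 10⁻⁵ s⁻²

ΔT = -1.1 K, ΔS = +0.92 psu (deep − shallow).
Δρ/ρ₀ = −αΔT + βΔS = 1.21 × 10⁻⁴ + 6.90 × 10⁻⁴ = 8.11 × 10⁻⁴, so Δρ ≈ 0.8305 kg m⁻³.
N² = (g/ρ₀)·Δρ/Δz = g·(Δρ/ρ₀)/Δz = 9.8 × 8.11 × 10⁻⁴ / 99 = 8.0281 × 10⁻⁵ s⁻² ≈ 8.03 × 10⁻⁵ s⁻².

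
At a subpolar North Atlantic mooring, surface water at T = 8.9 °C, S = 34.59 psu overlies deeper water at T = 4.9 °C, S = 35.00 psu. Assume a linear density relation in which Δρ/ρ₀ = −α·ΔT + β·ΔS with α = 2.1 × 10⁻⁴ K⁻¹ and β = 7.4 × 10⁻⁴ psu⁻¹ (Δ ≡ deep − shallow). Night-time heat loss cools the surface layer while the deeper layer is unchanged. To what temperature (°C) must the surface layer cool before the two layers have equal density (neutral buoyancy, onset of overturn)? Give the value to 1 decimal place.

3.5 °C

Neutral buoyancy requires Δρ = 0, i.e. −α(T_deep − T_surf′) + β(S_deep − S_surf) = 0.
T_surf′ = T_deep − (β/α)·ΔS = 4.9 − (7.4 × 10⁻⁴/2.1 × 10⁻⁴)·(+0.41) = 3.455 °C.
Cooling required: 8.9 − (3.455) = 5.445 °C.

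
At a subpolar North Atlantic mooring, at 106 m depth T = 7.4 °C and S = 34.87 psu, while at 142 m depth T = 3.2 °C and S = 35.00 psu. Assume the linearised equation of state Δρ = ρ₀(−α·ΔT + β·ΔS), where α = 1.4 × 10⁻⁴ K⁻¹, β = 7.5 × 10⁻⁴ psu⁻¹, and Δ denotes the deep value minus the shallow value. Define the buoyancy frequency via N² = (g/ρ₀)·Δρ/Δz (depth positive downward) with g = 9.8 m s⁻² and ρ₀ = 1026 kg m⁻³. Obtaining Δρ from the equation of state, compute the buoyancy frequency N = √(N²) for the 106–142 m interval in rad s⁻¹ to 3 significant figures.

0.0137 rad s⁻¹

ΔT = -4.2 K, ΔS = +0.13 psu (deep − shallow).
Δρ/ρ₀ = −αΔT + βΔS = 5.88 × 10⁻⁴ + 9.75 × 10⁻⁵ = 6.855 × 10⁻⁴, so Δρ ≈ 0.7033 kg m⁻³.
N² = (g/ρ₀)·Δρ/Δz = g·(Δρ/ρ₀)/Δz = 9.8 × 6.855 × 10⁻⁴ / 36 = 1.8661 × 10⁻⁴ s⁻².
N = √(1.8661 × 10⁻⁴) = 0.013661 rad s⁻¹ ≈ 0.0137 rad s⁻¹.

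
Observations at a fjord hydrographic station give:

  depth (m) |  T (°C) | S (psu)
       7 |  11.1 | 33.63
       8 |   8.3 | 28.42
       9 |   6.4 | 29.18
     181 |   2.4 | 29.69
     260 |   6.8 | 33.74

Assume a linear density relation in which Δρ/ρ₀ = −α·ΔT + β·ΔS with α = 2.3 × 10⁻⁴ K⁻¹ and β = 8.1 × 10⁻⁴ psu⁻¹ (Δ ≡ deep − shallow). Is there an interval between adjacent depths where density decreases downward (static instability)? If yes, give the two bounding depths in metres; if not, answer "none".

7–8 m

Evaluate Δρ/ρ₀ = −αΔT + βΔS across each adjacent pair:
  7–8 m: −αΔT+βΔS = −(2.3 × 10⁻⁴)(-2.8)+(8.1 × 10⁻⁴)(-5.21) = -3.6 × 10⁻³ → UNSTABLE
  8–9 m: −αΔT+βΔS = −(2.3 × 10⁻⁴)(-1.9)+(8.1 × 10⁻⁴)(+0.76) = 1.1 × 10⁻³ → stable
  9–181 m: −αΔT+βΔS = −(2.3 × 10⁻⁴)(-4.0)+(8.1 × 10⁻⁴)(+0.51) = 1.3 × 10⁻³ → stable
  181–260 m: −αΔT+βΔS = −(2.3 × 10⁻⁴)(+4.4)+(8.1 × 10⁻⁴)(+4.05) = 2.3 × 10⁻³ → stable
The 7–8 m interval has Δρ < 0: lighter water underlies denser water.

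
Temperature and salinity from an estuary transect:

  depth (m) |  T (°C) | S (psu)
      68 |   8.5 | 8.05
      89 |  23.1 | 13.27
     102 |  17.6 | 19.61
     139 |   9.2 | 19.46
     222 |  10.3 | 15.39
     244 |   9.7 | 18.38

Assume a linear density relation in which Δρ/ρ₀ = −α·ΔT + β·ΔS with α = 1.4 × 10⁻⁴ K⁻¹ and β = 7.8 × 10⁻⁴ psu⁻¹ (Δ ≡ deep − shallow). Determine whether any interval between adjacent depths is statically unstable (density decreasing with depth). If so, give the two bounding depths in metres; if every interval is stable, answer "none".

Evaluate Δρ/ρ₀ = −αΔT + βΔS across each adjacent pair:
  68–89 m: −αΔT+βΔS = −(1.4 × 10⁻⁴)(+14.6)+(7.8 × 10⁻⁴)(+5.22) = 2.0 × 10⁻³ → stable
  89–102 m: −αΔT+βΔS = −(1.4 × 10⁻⁴)(-5.5)+(7.8 × 10⁻⁴)(+6.34) = 5.7 × 10⁻³ → stable
  102–139 m: −αΔT+βΔS = −(1.4 × 10⁻⁴)(-8.4)+(7.8 × 10⁻⁴)(-0.15) = 1.1 × 10⁻³ → stable
  139–222 m: −αΔT+βΔS = −(1.4 × 10⁻⁴)(+1.1)+(7.8 × 10⁻⁴)(-4.07) = -3.3 × 10⁻³ → UNSTABLE
  222–244 m: −αΔT+βΔS = −(1.4 × 10⁻⁴)(-0.6)+(7.8 × 10⁻⁴)(+2.99) = 2.4 × 10⁻³ → stable
The 139–222 m interval has Δρ < 0: lighter water underlies denser water.

139–222 m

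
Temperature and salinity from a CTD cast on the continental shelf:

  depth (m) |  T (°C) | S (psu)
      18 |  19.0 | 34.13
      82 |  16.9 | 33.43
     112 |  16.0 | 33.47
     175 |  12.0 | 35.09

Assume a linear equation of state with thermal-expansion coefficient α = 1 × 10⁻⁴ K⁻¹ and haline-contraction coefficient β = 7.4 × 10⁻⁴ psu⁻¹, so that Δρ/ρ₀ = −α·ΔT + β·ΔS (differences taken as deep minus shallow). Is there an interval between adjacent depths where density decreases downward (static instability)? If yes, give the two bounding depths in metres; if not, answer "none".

18–82 m

Evaluate Δρ/ρ₀ = −αΔT + βΔS across each adjacent pair:
  18–82 m: −αΔT+βΔS = −(1 × 10⁻⁴)(-2.1)+(7.4 × 10⁻⁴)(-0.70) = -3.1 × 10⁻⁴ → UNSTABLE
  82–112 m: −αΔT+βΔS = −(1 × 10⁻⁴)(-0.9)+(7.4 × 10⁻⁴)(+0.04) = 1.2 × 10⁻⁴ → stable
  112–175 m: −αΔT+βΔS = −(1 × 10⁻⁴)(-4.0)+(7.4 × 10⁻⁴)(+1.62) = 1.6 × 10⁻³ → stable
The 18–82 m interval has Δρ < 0: lighter water underlies denser water.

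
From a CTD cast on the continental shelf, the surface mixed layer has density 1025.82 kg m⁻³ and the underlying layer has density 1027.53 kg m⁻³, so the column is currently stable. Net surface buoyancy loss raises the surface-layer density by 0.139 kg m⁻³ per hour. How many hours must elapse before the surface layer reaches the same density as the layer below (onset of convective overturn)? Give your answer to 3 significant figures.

12.3 hours

Density deficit of the surface layer: 1027.53 − 1025.82 = 1.71 kg m⁻³.
Required change = 1.71 / 0.139 = 12.3 hours.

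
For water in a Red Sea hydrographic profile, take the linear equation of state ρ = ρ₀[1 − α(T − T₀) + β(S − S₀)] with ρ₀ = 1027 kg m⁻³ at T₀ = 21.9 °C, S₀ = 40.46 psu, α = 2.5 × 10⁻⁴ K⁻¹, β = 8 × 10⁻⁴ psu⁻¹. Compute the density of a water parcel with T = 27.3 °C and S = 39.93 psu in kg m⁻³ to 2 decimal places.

T − T₀ = +5.4 K, S − S₀ = -0.53 psu.
Bracket = 1 − α·(+5.4) + β·(-0.53) = 1 + (-1.774 × 10⁻³) = 0.9982260.
ρ = 1027 × 0.9982260 = 1025.18 kg m⁻³.

1025.18 kg m⁻³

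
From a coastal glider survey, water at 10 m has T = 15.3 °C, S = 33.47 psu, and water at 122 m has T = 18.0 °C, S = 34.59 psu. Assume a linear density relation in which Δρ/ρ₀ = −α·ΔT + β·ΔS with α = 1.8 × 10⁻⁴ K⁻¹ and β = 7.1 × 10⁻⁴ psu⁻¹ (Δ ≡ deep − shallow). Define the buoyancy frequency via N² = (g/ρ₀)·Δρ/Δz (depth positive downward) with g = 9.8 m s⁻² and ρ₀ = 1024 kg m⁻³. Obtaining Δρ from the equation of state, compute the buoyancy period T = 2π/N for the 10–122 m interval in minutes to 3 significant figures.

ΔT = +2.7 K, ΔS = +1.12 psu (deep − shallow).
Δρ/ρ₀ = −αΔT + βΔS = -4.86 × 10⁻⁴ + 7.952 × 10⁻⁴ = 3.092 × 10⁻⁴, so Δρ ≈ 0.3166 kg m⁻³.
N² = (g/ρ₀)·Δρ/Δz = g·(Δρ/ρ₀)/Δz = 9.8 × 3.092 × 10⁻⁴ / 112 = 2.7055 × 10⁻⁵ s⁻².
N = √(2.7055 × 10⁻⁵) = 5.2014 × 10⁻³ rad s⁻¹ → T = 2π/N = 1.2080 × 10³ s = 20.133 min ≈ 20.1 min.

20.1 min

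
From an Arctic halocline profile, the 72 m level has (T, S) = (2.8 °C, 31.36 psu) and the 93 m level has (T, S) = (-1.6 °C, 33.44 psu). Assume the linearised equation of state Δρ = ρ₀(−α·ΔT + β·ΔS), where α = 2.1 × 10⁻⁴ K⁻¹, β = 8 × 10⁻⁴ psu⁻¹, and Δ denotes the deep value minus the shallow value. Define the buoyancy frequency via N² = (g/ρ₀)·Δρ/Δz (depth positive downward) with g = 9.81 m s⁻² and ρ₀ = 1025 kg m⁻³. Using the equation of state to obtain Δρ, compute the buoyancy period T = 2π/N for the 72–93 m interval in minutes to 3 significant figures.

3.01 min

ΔT = -4.4 K, ΔS = +2.08 psu (deep − shallow).
Δρ/ρ₀ = −αΔT + βΔS = 9.24 × 10⁻⁴ + 1.664 × 10⁻³ = 2.588 × 10⁻³, so Δρ ≈ 2.653 kg m⁻³.
N² = (g/ρ₀)·Δρ/Δz = g·(Δρ/ρ₀)/Δz = 9.81 × 2.588 × 10⁻³ / 21 = 1.2090 × 10⁻³ s⁻².
N = √(1.2090 × 10⁻³) = 0.034771 rad s⁻¹ → T = 2π/N = 180.70 s = 3.0117 min ≈ 3.01 min.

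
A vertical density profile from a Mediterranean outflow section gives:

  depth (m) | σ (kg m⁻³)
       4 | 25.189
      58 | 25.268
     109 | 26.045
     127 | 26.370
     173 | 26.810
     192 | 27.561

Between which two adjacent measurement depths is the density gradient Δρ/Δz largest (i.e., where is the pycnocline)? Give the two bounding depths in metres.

Compute the density gradient over each adjacent pair:
  4–58 m: Δρ/Δz = 0.079/54 = 1.5 × 10⁻³ kg m⁻⁴
  58–109 m: Δρ/Δz = 0.777/51 = 0.015 kg m⁻⁴
  109–127 m: Δρ/Δz = 0.325/18 = 0.018 kg m⁻⁴
  127–173 m: Δρ/Δz = 0.440/46 = 9.6 × 10⁻³ kg m⁻⁴
  173–192 m: Δρ/Δz = 0.751/19 = 0.040 kg m⁻⁴
The largest gradient is in the 173–192 m interval — the pycnocline.

173–192 m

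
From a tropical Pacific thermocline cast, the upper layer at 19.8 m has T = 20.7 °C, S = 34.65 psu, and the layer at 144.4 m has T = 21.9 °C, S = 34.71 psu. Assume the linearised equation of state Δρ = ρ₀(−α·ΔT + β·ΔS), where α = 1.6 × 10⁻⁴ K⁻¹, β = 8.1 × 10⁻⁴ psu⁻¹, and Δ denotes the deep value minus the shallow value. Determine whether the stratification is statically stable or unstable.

unstable

ΔT = 21.9 − 20.7 = +1.2 K and ΔS = 34.71 − 34.65 = +0.06 psu (deep − shallow).
−αΔT = -1.92 × 10⁻⁴; βΔS = 4.86 × 10⁻⁵; sum Δρ/ρ₀ = -1.434 × 10⁻⁴.
Δρ/ρ₀ < 0, so Δρ < 0: deeper water is lighter → statically unstable; the column would overturn.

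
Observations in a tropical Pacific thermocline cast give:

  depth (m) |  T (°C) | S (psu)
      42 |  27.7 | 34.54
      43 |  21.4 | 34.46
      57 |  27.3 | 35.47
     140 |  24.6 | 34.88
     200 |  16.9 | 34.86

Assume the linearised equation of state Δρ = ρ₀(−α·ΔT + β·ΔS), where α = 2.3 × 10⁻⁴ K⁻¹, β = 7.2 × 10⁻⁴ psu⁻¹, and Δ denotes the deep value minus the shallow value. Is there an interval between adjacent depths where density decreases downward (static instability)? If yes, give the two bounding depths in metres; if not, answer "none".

Evaluate Δρ/ρ₀ = −αΔT + βΔS across each adjacent pair:
  42–43 m: −αΔT+βΔS = −(2.3 × 10⁻⁴)(-6.3)+(7.2 × 10⁻⁴)(-0.08) = 1.4 × 10⁻³ → stable
  43–57 m: −αΔT+βΔS = −(2.3 × 10⁻⁴)(+5.9)+(7.2 × 10⁻⁴)(+1.01) = -6.3 × 10⁻⁴ → UNSTABLE
  57–140 m: −αΔT+βΔS = −(2.3 × 10⁻⁴)(-2.7)+(7.2 × 10⁻⁴)(-0.59) = 2.0 × 10⁻⁴ → stable
  140–200 m: −αΔT+βΔS = −(2.3 × 10⁻⁴)(-7.7)+(7.2 × 10⁻⁴)(-0.02) = 1.8 × 10⁻³ → stable
The 43–57 m interval has Δρ < 0: lighter water underlies denser water.

43–57 m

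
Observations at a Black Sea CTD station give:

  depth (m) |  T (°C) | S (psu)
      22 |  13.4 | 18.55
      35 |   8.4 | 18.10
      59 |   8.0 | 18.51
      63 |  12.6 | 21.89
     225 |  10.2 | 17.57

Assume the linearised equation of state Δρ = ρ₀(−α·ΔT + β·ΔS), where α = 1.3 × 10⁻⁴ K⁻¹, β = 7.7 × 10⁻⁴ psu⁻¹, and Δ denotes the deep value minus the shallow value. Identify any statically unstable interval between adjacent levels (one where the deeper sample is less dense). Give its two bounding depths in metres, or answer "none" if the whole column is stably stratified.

Evaluate Δρ/ρ₀ = −αΔT + βΔS across each adjacent pair:
  22–35 m: −αΔT+βΔS = −(1.3 × 10⁻⁴)(-5.0)+(7.7 × 10⁻⁴)(-0.45) = 3.0 × 10⁻⁴ → stable
  35–59 m: −αΔT+βΔS = −(1.3 × 10⁻⁴)(-0.4)+(7.7 × 10⁻⁴)(+0.41) = 3.7 × 10⁻⁴ → stable
  59–63 m: −αΔT+βΔS = −(1.3 × 10⁻⁴)(+4.6)+(7.7 × 10⁻⁴)(+3.38) = 2.0 × 10⁻³ → stable
  63–225 m: −αΔT+βΔS = −(1.3 × 10⁻⁴)(-2.4)+(7.7 × 10⁻⁴)(-4.32) = -3.0 × 10⁻³ → UNSTABLE
The 63–225 m interval has Δρ < 0: lighter water underlies denser water.

63–225 m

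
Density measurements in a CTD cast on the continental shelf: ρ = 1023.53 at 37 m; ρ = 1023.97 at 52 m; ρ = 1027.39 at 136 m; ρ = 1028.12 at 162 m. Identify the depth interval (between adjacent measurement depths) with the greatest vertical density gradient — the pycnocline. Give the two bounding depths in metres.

52–136 m

Compute the density gradient over each adjacent pair:
  37–52 m: Δρ/Δz = 0.44/15 = 0.029 kg m⁻⁴
  52–136 m: Δρ/Δz = 3.42/84 = 0.041 kg m⁻⁴
  136–162 m: Δρ/Δz = 0.73/26 = 0.028 kg m⁻⁴
The largest gradient is in the 52–136 m interval — the pycnocline.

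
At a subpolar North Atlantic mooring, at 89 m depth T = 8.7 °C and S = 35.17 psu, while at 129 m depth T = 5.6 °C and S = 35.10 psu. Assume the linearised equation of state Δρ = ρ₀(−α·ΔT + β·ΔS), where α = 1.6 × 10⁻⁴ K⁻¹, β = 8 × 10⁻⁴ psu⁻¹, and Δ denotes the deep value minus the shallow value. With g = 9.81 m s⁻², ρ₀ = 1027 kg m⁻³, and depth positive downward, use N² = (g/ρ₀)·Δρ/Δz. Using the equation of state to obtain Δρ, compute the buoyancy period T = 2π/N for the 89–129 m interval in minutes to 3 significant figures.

10.1 min

ΔT = -3.1 K, ΔS = -0.07 psu (deep − shallow).
Δρ/ρ₀ = −αΔT + βΔS = 4.96 × 10⁻⁴ − 5.60 × 10⁻⁵ = 4.40 × 10⁻⁴, so Δρ ≈ 0.4519 kg m⁻³.
N² = (g/ρ₀)·Δρ/Δz = g·(Δρ/ρ₀)/Δz = 9.81 × 4.40 × 10⁻⁴ / 40 = 1.0791 × 10⁻⁴ s⁻².
N = √(1.0791 × 10⁻⁴) = 0.010388 rad s⁻¹ → T = 2π/N = 604.85 s = 10.081 min ≈ 10.1 min.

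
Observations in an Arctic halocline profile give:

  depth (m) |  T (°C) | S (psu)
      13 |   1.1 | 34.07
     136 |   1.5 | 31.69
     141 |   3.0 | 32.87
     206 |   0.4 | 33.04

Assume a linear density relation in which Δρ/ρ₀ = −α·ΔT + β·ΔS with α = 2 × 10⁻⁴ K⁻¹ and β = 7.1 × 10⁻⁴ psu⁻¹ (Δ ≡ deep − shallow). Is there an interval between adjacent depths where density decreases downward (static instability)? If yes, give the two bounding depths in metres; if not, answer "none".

13–136 m

Evaluate Δρ/ρ₀ = −αΔT + βΔS across each adjacent pair:
  13–136 m: −αΔT+βΔS = −(2 × 10⁻⁴)(+0.4)+(7.1 × 10⁻⁴)(-2.38) = -1.8 × 10⁻³ → UNSTABLE
  136–141 m: −αΔT+βΔS = −(2 × 10⁻⁴)(+1.5)+(7.1 × 10⁻⁴)(+1.18) = 5.4 × 10⁻⁴ → stable
  141–206 m: −αΔT+βΔS = −(2 × 10⁻⁴)(-2.6)+(7.1 × 10⁻⁴)(+0.17) = 6.4 × 10⁻⁴ → stable
The 13–136 m interval has Δρ < 0: lighter water underlies denser water.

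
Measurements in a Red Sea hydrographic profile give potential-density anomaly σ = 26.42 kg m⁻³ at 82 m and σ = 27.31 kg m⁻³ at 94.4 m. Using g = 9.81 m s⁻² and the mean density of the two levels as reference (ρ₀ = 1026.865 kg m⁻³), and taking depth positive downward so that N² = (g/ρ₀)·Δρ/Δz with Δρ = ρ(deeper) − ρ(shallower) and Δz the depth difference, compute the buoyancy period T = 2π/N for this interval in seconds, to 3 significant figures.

240 s

Δρ = 1027.31 − 1026.42 = 0.89 kg m⁻³ over Δz = 94.4 − 82 = 12.4 m.
N² = (9.81/1026.865) × (0.89/12.4) = 6.8568 × 10⁻⁴ s⁻².
N = √(6.8568 × 10⁻⁴) = 0.026185 rad s⁻¹, so T = 2π/N = 239.95 s ≈ 240 s.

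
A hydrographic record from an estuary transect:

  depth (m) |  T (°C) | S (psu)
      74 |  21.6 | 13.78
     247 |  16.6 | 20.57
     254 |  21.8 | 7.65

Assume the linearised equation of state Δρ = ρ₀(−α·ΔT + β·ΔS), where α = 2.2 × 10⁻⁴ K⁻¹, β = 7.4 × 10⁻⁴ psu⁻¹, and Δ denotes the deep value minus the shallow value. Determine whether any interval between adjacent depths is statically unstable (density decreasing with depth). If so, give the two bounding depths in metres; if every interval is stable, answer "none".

Evaluate Δρ/ρ₀ = −αΔT + βΔS across each adjacent pair:
  74–247 m: −αΔT+βΔS = −(2.2 × 10⁻⁴)(-5.0)+(7.4 × 10⁻⁴)(+6.79) = 6.1 × 10⁻³ → stable
  247–254 m: −αΔT+βΔS = −(2.2 × 10⁻⁴)(+5.2)+(7.4 × 10⁻⁴)(-12.92) = -0.011 → UNSTABLE
The 247–254 m interval has Δρ < 0: lighter water underlies denser water.

247–254 m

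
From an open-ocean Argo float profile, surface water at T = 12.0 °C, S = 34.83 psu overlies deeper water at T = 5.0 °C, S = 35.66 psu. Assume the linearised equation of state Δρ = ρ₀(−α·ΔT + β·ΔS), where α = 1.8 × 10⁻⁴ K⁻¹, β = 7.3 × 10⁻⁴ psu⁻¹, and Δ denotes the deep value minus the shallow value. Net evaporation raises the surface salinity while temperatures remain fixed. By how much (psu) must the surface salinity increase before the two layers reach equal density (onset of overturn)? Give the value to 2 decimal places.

Neutral buoyancy requires −α(T_deep − T_surf) + β(S_deep − S_surf′) = 0.
S_surf′ = S_deep − (α/β)·ΔT = 35.66 − (1.8 × 10⁻⁴/7.3 × 10⁻⁴)·(-7.0) = 37.3860 psu.
Increase required: 37.3860 − 34.83 = 2.5560 psu.

2.56 psu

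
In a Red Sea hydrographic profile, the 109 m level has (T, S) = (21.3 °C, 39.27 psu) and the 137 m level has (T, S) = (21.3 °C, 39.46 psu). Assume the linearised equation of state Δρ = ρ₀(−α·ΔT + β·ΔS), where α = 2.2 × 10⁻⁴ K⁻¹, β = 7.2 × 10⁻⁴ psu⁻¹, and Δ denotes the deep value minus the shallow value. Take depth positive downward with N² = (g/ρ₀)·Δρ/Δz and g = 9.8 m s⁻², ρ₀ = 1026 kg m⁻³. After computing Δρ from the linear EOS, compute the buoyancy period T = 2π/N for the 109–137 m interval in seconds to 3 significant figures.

ΔT = +0.0 K, ΔS = +0.19 psu (deep − shallow).
Δρ/ρ₀ = −αΔT + βΔS = 0 + 1.368 × 10⁻⁴ = 1.368 × 10⁻⁴, so Δρ ≈ 0.1404 kg m⁻³.
N² = (g/ρ₀)·Δρ/Δz = g·(Δρ/ρ₀)/Δz = 9.8 × 1.368 × 10⁻⁴ / 28 = 4.7880 × 10⁻⁵ s⁻².
N = √(4.7880 × 10⁻⁵) = 6.9195 × 10⁻³ rad s⁻¹ → T = 2π/N = 908.04 s ≈ 908 s.

908 s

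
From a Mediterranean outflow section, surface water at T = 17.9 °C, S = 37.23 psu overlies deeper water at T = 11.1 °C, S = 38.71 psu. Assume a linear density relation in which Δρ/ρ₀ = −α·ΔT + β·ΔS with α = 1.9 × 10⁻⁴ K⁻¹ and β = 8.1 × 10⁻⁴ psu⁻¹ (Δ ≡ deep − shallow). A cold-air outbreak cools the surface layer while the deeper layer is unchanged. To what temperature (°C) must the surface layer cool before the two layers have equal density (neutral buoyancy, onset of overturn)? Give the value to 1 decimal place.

Neutral buoyancy requires Δρ = 0, i.e. −α(T_deep − T_surf′) + β(S_deep − S_surf) = 0.
T_surf′ = T_deep − (β/α)·ΔS = 11.1 − (8.1 × 10⁻⁴/1.9 × 10⁻⁴)·(+1.48) = 4.791 °C.
Cooling required: 17.9 − (4.791) = 13.109 °C.

4.8 °C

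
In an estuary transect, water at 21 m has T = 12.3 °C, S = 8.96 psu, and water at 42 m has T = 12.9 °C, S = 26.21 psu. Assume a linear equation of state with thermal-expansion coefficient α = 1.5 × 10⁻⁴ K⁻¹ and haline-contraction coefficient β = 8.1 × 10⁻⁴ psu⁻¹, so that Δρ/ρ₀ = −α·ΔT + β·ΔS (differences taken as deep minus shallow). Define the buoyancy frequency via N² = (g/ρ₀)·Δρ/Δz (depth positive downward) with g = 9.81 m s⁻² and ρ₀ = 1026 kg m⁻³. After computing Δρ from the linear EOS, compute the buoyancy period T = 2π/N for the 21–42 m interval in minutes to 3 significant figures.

1.30 min

ΔT = +0.6 K, ΔS = +17.25 psu (deep − shallow).
Δρ/ρ₀ = −αΔT + βΔS = -9.00 × 10⁻⁵ + 0.0139725 = 0.0138825, so Δρ ≈ 14.24 kg m⁻³.
N² = (g/ρ₀)·Δρ/Δz = g·(Δρ/ρ₀)/Δz = 9.81 × 0.0138825 / 21 = 6.4851 × 10⁻³ s⁻².
N = √(6.4851 × 10⁻³) = 0.080530 rad s⁻¹ → T = 2π/N = 78.023 s = 1.3004 min ≈ 1.30 min.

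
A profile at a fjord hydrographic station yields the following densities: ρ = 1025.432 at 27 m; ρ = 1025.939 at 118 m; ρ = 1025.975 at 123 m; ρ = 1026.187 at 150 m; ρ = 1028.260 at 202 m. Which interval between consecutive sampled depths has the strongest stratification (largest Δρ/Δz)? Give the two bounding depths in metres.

150–202 m

Compute the density gradient over each adjacent pair:
  27–118 m: Δρ/Δz = 0.507/91 = 5.6 × 10⁻³ kg m⁻⁴
  118–123 m: Δρ/Δz = 0.036/5 = 7.2 × 10⁻³ kg m⁻⁴
  123–150 m: Δρ/Δz = 0.212/27 = 7.9 × 10⁻³ kg m⁻⁴
  150–202 m: Δρ/Δz = 2.073/52 = 0.040 kg m⁻⁴
The largest gradient is in the 150–202 m interval — the pycnocline.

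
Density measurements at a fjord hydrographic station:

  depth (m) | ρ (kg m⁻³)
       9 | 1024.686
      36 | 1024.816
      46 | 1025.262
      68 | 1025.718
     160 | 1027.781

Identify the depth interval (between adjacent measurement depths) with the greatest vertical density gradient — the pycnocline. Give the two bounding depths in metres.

36–46 m

Compute the density gradient over each adjacent pair:
  9–36 m: Δρ/Δz = 0.130/27 = 4.8 × 10⁻³ kg m⁻⁴
  36–46 m: Δρ/Δz = 0.446/10 = 0.045 kg m⁻⁴
  46–68 m: Δρ/Δz = 0.456/22 = 0.021 kg m⁻⁴
  68–160 m: Δρ/Δz = 2.063/92 = 0.022 kg m⁻⁴
The largest gradient is in the 36–46 m interval — the pycnocline.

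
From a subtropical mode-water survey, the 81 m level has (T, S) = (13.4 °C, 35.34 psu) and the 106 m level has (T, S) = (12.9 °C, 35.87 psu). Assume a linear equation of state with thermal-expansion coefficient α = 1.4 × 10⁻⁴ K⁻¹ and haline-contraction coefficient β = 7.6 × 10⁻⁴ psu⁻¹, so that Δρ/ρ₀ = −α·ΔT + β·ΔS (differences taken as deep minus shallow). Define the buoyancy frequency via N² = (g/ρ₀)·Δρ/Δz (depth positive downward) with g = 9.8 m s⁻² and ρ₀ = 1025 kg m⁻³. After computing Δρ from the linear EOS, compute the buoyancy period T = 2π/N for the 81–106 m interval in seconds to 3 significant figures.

ΔT = -0.5 K, ΔS = +0.53 psu (deep − shallow).
Δρ/ρ₀ = −αΔT + βΔS = 7.00 × 10⁻⁵ + 4.028 × 10⁻⁴ = 4.728 × 10⁻⁴, so Δρ ≈ 0.4846 kg m⁻³.
N² = (g/ρ₀)·Δρ/Δz = g·(Δρ/ρ₀)/Δz = 9.8 × 4.728 × 10⁻⁴ / 25 = 1.8534 × 10⁻⁴ s⁻².
N = √(1.8534 × 10⁻⁴) = 0.013614 rad s⁻¹ → T = 2π/N = 461.52 s ≈ 462 s.

462 s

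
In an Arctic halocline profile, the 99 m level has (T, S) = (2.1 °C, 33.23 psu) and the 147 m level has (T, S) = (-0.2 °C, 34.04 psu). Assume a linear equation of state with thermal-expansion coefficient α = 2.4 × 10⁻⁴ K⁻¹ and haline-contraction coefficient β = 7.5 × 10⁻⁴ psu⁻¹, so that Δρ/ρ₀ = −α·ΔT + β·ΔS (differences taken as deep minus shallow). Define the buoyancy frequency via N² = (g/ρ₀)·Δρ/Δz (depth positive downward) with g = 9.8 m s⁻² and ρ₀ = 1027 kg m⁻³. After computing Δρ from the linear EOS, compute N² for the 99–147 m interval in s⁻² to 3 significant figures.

ΔT = -2.3 K, ΔS = +0.81 psu (deep − shallow).
Δρ/ρ₀ = −αΔT + βΔS = 5.52 × 10⁻⁴ + 6.075 × 10⁻⁴ = 1.1595 × 10⁻³, so Δρ ≈ 1.191 kg m⁻³.
N² = (g/ρ₀)·Δρ/Δz = g·(Δρ/ρ₀)/Δz = 9.8 × 1.1595 × 10⁻³ / 48 = 2.3673 × 10⁻⁴ s⁻² ≈ 2.37 × 10⁻⁴ s⁻².

2.37 × 10⁻⁴ s⁻²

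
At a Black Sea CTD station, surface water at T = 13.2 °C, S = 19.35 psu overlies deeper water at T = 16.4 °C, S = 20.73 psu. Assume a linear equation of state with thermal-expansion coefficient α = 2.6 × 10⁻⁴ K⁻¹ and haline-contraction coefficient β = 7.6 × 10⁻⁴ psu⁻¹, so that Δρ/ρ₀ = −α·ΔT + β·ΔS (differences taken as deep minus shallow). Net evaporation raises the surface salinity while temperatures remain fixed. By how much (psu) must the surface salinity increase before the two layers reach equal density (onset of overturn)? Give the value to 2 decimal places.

Neutral buoyancy requires −α(T_deep − T_surf) + β(S_deep − S_surf′) = 0.
S_surf′ = S_deep − (α/β)·ΔT = 20.73 − (2.6 × 10⁻⁴/7.6 × 10⁻⁴)·(+3.2) = 19.6353 psu.
Increase required: 19.6353 − 19.35 = 0.2853 psu.

0.29 psu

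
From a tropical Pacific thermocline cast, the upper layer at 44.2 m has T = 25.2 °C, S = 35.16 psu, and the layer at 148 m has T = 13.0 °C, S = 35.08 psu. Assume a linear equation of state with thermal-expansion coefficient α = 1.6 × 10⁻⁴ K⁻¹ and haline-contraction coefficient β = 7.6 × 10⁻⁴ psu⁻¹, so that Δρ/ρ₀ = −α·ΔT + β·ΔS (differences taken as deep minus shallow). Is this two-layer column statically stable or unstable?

ΔT = 13.0 − 25.2 = -12.2 K and ΔS = 35.08 − 35.16 = -0.08 psu (deep − shallow).
−αΔT = 1.952 × 10⁻³; βΔS = -6.08 × 10⁻⁵; sum Δρ/ρ₀ = 1.8912 × 10⁻³.
Δρ/ρ₀ > 0, so Δρ > 0: deeper water is denser → statically stable.

stable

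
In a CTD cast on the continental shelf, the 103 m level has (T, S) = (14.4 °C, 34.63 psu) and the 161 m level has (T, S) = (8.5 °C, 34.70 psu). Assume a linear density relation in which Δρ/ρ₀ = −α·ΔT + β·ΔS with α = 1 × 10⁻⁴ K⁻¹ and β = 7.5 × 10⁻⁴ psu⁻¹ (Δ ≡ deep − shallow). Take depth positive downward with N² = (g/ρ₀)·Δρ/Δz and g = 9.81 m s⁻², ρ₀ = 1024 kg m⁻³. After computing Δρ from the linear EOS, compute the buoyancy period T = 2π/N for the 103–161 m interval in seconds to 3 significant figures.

603 s

ΔT = -5.9 K, ΔS = +0.07 psu (deep − shallow).
Δρ/ρ₀ = −αΔT + βΔS = 5.90 × 10⁻⁴ + 5.25 × 10⁻⁵ = 6.425 × 10⁻⁴, so Δρ ≈ 0.6579 kg m⁻³.
N² = (g/ρ₀)·Δρ/Δz = g·(Δρ/ρ₀)/Δz = 9.81 × 6.425 × 10⁻⁴ / 58 = 1.0867 × 10⁻⁴ s⁻².
N = √(1.0867 × 10⁻⁴) = 0.010424 rad s⁻¹ → T = 2π/N = 602.76 s ≈ 603 s.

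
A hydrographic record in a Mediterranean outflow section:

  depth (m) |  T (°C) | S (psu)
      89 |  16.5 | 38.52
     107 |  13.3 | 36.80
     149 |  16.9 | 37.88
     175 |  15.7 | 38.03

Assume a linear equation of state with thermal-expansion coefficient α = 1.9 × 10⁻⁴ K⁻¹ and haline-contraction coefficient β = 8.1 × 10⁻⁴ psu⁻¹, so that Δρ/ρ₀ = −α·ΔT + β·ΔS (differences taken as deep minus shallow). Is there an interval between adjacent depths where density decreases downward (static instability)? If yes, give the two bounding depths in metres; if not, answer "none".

Evaluate Δρ/ρ₀ = −αΔT + βΔS across each adjacent pair:
  89–107 m: −αΔT+βΔS = −(1.9 × 10⁻⁴)(-3.2)+(8.1 × 10⁻⁴)(-1.72) = -7.9 × 10⁻⁴ → UNSTABLE
  107–149 m: −αΔT+βΔS = −(1.9 × 10⁻⁴)(+3.6)+(8.1 × 10⁻⁴)(+1.08) = 1.9 × 10⁻⁴ → stable
  149–175 m: −αΔT+βΔS = −(1.9 × 10⁻⁴)(-1.2)+(8.1 × 10⁻⁴)(+0.15) = 3.5 × 10⁻⁴ → stable
The 89–107 m interval has Δρ < 0: lighter water underlies denser water.

89–107 m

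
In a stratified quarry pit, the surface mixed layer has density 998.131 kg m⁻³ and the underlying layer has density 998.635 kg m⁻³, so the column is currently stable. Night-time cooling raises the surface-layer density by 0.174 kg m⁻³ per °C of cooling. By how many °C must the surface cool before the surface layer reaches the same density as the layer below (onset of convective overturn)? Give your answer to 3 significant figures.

Density deficit of the surface layer: 998.635 − 998.131 = 0.504 kg m⁻³.
Required change = 0.504 / 0.174 = 2.90 °C.

2.90 °C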